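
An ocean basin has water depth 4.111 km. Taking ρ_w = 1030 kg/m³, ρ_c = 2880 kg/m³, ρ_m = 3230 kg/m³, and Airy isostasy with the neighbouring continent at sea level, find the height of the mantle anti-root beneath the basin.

21.7 km

In Airy isostatic equilibrium: replacing crust with seawater at the top is compensated by replacing crust with mantle at the base: d (ρ_c − ρ_w) = a (ρ_m − ρ_c).
a = d (ρ_c − ρ_w)/(ρ_m − ρ_c) = 4.111 km × 1850/350 = 21.7 km.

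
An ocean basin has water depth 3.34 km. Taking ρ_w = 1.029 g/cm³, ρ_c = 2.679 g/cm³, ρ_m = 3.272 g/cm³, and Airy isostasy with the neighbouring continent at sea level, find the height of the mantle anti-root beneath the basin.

9.29 km

Equating mass per unit area of the two columns: replacing crust with seawater at the top is compensated by replacing crust with mantle at the base: d (ρ_c − ρ_w) = a (ρ_m − ρ_c).
a = d (ρ_c − ρ_w)/(ρ_m − ρ_c) = 3.34 km × 1.65/0.593 = 9.29 km.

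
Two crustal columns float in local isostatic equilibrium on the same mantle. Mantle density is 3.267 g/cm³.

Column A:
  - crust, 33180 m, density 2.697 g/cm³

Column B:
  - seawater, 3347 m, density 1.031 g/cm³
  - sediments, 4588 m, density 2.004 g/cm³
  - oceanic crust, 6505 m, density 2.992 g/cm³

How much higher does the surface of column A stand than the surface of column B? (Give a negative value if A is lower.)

1180 m

For any compensation level in the mantle, the mantle terms cancel and isostasy reduces to e = (Σt_A − Σt_B) − (Σ(ρt)_A − Σ(ρt)_B) / ρ_m.
Σt_A = 33180 m; Σt_B = 14440 m; Σ(ρt)_A = 89486.46; Σ(ρt)_B = 32108.069 (in m·g/cm³).
e = (33180 − 14440) − (89486.46 − 32108.069) / 3.267 = 1180 m.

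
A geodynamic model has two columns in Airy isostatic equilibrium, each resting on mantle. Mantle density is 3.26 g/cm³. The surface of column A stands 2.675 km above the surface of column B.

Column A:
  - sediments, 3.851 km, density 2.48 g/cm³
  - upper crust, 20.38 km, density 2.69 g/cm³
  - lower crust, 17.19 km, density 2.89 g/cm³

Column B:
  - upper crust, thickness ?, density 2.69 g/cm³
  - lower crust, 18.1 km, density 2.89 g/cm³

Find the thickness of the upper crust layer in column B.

9.76 km

Take the compensation level at the base of the deeper column (depth z_c below the surface of column A) and equate Σ ρ_i t_i down to z_c; mantle fills any gap and the z_c terms cancel.
Column A: 3.851×2.48 + 20.38×2.69 + 17.19×2.89 + (z_c − 41.421)×3.26
Column B: 2.675×0 + x×2.69 + 18.1×2.89 + (z_c − 2.675 − 18.1 − x)×3.26
The z_c×3.26 term appears on both sides and cancels. Collect the known terms of each column as K = Σ(ρt)_known − 3.26 × (depth of known layers): K_A = 114.05178 − 3.26×41.421 = −20.98068; K_B = 52.309 − 3.26×(2.675 + 18.1) = −15.4175.
Balance: K_A = K_B − x×(3.26 − 2.69), so x = (K_B − K_A)/(3.26 − 2.69) = 5.56318/0.57 = 9.76 km.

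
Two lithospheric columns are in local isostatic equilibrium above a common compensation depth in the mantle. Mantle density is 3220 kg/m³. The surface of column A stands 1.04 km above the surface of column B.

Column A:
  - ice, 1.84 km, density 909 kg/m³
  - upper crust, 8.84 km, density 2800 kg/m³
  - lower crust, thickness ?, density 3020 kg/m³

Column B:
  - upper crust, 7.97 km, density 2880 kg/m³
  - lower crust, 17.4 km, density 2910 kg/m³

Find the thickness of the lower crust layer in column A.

Take the compensation level at the base of the deeper column (depth z_c below the surface of column A) and equate Σ ρ_i t_i down to z_c; mantle fills any gap and the z_c terms cancel.
Column A: 1.84×909 + 8.84×2800 + x×3020 + (z_c − 10.68 − x)×3220
Column B: 1.04×0 + 7.97×2880 + 17.4×2910 + (z_c − 1.04 − 25.37)×3220
The z_c×3220 term appears on both sides and cancels. Collect the known terms of each column as K = Σ(ρt)_known − 3220 × (depth of known layers): K_A = 26424.56 − 3220×10.68 = −7965.04; K_B = 73587.6 − 3220×(1.04 + 25.37) = −11452.6.
Balance: K_A − x×(3220 − 3020) = K_B, so x = (K_A − K_B)/(3220 − 3020) = 3487.56/200 = 17.4 km.

17.4 km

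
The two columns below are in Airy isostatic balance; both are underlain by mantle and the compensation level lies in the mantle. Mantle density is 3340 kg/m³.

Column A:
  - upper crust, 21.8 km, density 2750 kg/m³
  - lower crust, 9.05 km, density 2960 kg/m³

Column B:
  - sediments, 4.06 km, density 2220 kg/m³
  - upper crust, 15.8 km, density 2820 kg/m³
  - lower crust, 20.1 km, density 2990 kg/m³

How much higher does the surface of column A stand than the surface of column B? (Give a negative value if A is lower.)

For any compensation level in the mantle, the mantle terms cancel and isostasy reduces to e = (Σt_A − Σt_B) − (Σ(ρt)_A − Σ(ρt)_B) / ρ_m.
Σt_A = 30.85 km; Σt_B = 39.96 km; Σ(ρt)_A = 86738; Σ(ρt)_B = 113668.2 (in km·kg/m³).
e = (30.85 − 39.96) − (86738 − 113668.2) / 3340 = −1.05 km.

−1.05 km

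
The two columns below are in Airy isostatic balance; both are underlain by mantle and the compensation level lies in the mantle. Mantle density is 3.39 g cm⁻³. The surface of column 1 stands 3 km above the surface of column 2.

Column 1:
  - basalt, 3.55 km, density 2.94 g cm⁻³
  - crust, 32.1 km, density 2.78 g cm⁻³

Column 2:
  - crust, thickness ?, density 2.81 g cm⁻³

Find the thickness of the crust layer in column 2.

19 km

Take the compensation level at the base of the deeper column (depth z_c below the surface of column 1) and equate Σ ρ_i t_i down to z_c; mantle fills any gap and the z_c terms cancel.
Column 1: 3.55×2.94 + 32.1×2.78 + (z_c − 35.65)×3.39
Column 2: 3×0 + x×2.81 + (z_c − 3 − 0 − x)×3.39
The z_c×3.39 term appears on both sides and cancels. Collect the known terms of each column as K = Σ(ρt)_known − 3.39 × (depth of known layers): K_1 = 99.675 − 3.39×35.65 = −21.1785; K_2 = 0 − 3.39×(3 + 0) = −10.17.
Balance: K_1 = K_2 − x×(3.39 − 2.81), so x = (K_2 − K_1)/(3.39 − 2.81) = 11.0085/0.58 = 19 km.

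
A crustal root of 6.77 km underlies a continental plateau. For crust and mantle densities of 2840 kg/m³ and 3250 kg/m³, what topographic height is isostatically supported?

Isostatic balance requires: ρ_c h = (ρ_m − ρ_c) r.
h = r (ρ_m − ρ_c) / ρ_c = 6.77 km × (3250 − 2840) / 2840 = 0.977 km.

0.977 km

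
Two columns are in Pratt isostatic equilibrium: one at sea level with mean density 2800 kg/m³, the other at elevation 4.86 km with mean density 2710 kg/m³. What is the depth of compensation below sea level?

ρ_ref D = ρ (D + h) → D (ρ_ref − ρ) = ρ h.
D = ρ h/(ρ_ref − ρ) = 2710 × 4.86 km/(2800 − 2710) = 146 km.

146 km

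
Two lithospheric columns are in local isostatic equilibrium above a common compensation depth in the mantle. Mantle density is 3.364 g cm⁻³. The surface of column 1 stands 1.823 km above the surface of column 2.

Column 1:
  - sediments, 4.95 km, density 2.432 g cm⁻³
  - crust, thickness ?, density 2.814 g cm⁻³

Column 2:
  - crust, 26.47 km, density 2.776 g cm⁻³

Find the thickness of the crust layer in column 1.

Take the compensation level at the base of the deeper column (depth z_c below the surface of column 1) and equate Σ ρ_i t_i down to z_c; mantle fills any gap and the z_c terms cancel.
Column 1: 4.95×2.432 + x×2.814 + (z_c − 4.95 − x)×3.364
Column 2: 1.823×0 + 26.47×2.776 + (z_c − 1.823 − 26.47)×3.364
The z_c×3.364 term appears on both sides and cancels. Collect the known terms of each column as K = Σ(ρt)_known − 3.364 × (depth of known layers): K_1 = 12.0384 − 3.364×4.95 = −4.6134; K_2 = 73.48072 − 3.364×(1.823 + 26.47) = −21.696932.
Balance: K_1 − x×(3.364 − 2.814) = K_2, so x = (K_1 − K_2)/(3.364 − 2.814) = 17.0835/0.55 = 31.1 km.

31.1 km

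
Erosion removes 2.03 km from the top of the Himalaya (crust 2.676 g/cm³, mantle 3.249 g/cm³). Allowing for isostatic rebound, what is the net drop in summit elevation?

Rebound u = e ρ_c/ρ_m = 2.03 km × 2.676/3.249 = 1.672 km.
Net surface drop = e − u = 2.03 km − 1.672 km = e (ρ_m − ρ_c)/ρ_m = 0.358 km.

0.358 km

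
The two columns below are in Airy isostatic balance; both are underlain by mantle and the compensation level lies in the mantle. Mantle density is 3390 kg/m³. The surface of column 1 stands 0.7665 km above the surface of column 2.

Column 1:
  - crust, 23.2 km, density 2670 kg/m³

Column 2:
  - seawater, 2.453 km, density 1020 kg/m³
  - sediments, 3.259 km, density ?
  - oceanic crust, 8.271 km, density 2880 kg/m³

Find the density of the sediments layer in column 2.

2140 kg/m³

Take the compensation level at the base of the deeper column (depth z_c below the surface of column 1) and equate Σ ρ_i t_i down to z_c; mantle fills any gap and the z_c terms cancel.
Column 1: 23.2×2670 + (z_c − 23.2)×3390
Column 2: 0.7665×0 + 2.453×1020 + 3.259×ρ + 8.271×2880 + (z_c − 0.7665 − 13.983)×3390
The z_c×3390 term appears on both sides and cancels. Collect the known terms of each column as K = Σ(ρt)_known − 3390 × (depth of known layers): K_1 = 61944 − 3390×23.2 = −16704; K_2 = 26322.54 − 3390×(0.7665 + 13.983) = −23678.265.
Balance: K_1 = K_2 + 3.259×ρ, so ρ = (K_1 − K_2)/3.259 = 6974.27/3.259 = 2140 kg/m³.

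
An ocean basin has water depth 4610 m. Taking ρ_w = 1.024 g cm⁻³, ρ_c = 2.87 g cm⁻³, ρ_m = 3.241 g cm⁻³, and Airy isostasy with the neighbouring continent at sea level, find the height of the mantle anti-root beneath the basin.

Equating mass per unit area of the two columns: replacing crust with seawater at the top is compensated by replacing crust with mantle at the base: d (ρ_c − ρ_w) = a (ρ_m − ρ_c).
a = d (ρ_c − ρ_w)/(ρ_m − ρ_c) = 4610 m × 1.846/0.371 = 22900 m.

22900 m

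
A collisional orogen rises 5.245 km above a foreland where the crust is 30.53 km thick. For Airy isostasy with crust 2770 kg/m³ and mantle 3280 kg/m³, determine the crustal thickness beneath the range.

Root depth r = h ρ_c / (ρ_m − ρ_c) = 5.245 km × 2770 / 510 = 28.49 km.
Total thickness = T + h + r = 30.53 km + 5.245 km + 28.49 km = 64.3 km.

64.3 km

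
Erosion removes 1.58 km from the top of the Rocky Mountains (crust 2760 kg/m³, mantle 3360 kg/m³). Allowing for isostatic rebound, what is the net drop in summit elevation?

0.282 km

Rebound u = e ρ_c/ρ_m = 1.58 km × 2760/3360 = 1.298 km.
Net surface drop = e − u = 1.58 km − 1.298 km = e (ρ_m − ρ_c)/ρ_m = 0.282 km.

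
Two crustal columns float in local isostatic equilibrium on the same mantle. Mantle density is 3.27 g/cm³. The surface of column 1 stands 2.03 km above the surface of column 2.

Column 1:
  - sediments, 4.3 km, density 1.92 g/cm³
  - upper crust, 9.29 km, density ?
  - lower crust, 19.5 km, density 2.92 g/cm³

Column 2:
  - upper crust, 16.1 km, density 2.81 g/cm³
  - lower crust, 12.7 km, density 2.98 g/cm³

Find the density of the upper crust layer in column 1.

2.72 g/cm³

Take the compensation level at the base of the deeper column (depth z_c below the surface of column 1) and equate Σ ρ_i t_i down to z_c; mantle fills any gap and the z_c terms cancel.
Column 1: 4.3×1.92 + 9.29×ρ + 19.5×2.92 + (z_c − 33.09)×3.27
Column 2: 2.03×0 + 16.1×2.81 + 12.7×2.98 + (z_c − 2.03 − 28.8)×3.27
The z_c×3.27 term appears on both sides and cancels. Collect the known terms of each column as K = Σ(ρt)_known − 3.27 × (depth of known layers): K_1 = 65.196 − 3.27×33.09 = −43.0083; K_2 = 83.087 − 3.27×(2.03 + 28.8) = −17.7271.
Balance: K_1 + 9.29×ρ = K_2, so ρ = (K_2 − K_1)/9.29 = 25.2812/9.29 = 2.72 g/cm³.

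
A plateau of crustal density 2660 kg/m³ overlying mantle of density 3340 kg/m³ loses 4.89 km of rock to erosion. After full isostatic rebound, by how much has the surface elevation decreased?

Rebound u = e ρ_c/ρ_m = 4.89 km × 2660/3340 = 3.894 km.
Net surface drop = e − u = 4.89 km − 3.894 km = e (ρ_m − ρ_c)/ρ_m = 0.996 km.

0.996 km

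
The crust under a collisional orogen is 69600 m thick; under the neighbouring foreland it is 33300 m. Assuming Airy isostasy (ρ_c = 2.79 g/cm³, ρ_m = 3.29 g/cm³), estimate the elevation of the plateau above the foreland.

Excess crust Δ = 69600 m − 33300 m = 36300 m, split between elevation h and root r with h + r = Δ.
Airy balance ρ_c h = (ρ_m − ρ_c) r gives r = h ρ_c/(ρ_m − ρ_c), so h (1 + ρ_c/(ρ_m − ρ_c)) = Δ, i.e. h = Δ (ρ_m − ρ_c)/ρ_m.
h = 36300 m × 0.5/3.29 = 5520 m.

5520 m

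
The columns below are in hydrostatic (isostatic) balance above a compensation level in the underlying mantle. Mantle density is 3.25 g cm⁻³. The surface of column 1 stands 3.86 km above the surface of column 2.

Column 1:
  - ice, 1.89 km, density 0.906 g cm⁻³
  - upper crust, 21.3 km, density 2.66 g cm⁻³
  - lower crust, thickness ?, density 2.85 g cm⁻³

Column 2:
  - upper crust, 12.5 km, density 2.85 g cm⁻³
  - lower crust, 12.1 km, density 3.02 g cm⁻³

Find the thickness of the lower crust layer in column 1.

Take the compensation level at the base of the deeper column (depth z_c below the surface of column 1) and equate Σ ρ_i t_i down to z_c; mantle fills any gap and the z_c terms cancel.
Column 1: 1.89×0.906 + 21.3×2.66 + x×2.85 + (z_c − 23.19 − x)×3.25
Column 2: 3.86×0 + 12.5×2.85 + 12.1×3.02 + (z_c − 3.86 − 24.6)×3.25
The z_c×3.25 term appears on both sides and cancels. Collect the known terms of each column as K = Σ(ρt)_known − 3.25 × (depth of known layers): K_1 = 58.37034 − 3.25×23.19 = −16.99716; K_2 = 72.167 − 3.25×(3.86 + 24.6) = −20.328.
Balance: K_1 − x×(3.25 − 2.85) = K_2, so x = (K_1 − K_2)/(3.25 − 2.85) = 3.33084/0.4 = 8.33 km.

8.33 km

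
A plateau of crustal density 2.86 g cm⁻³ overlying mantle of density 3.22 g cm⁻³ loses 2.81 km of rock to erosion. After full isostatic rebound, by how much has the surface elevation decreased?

0.314 km

Rebound u = e ρ_c/ρ_m = 2.81 km × 2.86/3.22 = 2.496 km.
Net surface drop = e − u = 2.81 km − 2.496 km = e (ρ_m − ρ_c)/ρ_m = 0.314 km.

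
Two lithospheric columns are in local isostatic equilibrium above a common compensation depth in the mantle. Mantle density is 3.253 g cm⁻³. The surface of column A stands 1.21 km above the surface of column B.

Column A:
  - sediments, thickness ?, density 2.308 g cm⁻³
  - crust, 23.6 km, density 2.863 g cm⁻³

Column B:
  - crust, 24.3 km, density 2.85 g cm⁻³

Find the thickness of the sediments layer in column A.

Take the compensation level at the base of the deeper column (depth z_c below the surface of column A) and equate Σ ρ_i t_i down to z_c; mantle fills any gap and the z_c terms cancel.
Column A: x×2.308 + 23.6×2.863 + (z_c − 23.6 − x)×3.253
Column B: 1.21×0 + 24.3×2.85 + (z_c − 1.21 − 24.3)×3.253
The z_c×3.253 term appears on both sides and cancels. Collect the known terms of each column as K = Σ(ρt)_known − 3.253 × (depth of known layers): K_A = 67.5668 − 3.253×23.6 = −9.204; K_B = 69.255 − 3.253×(1.21 + 24.3) = −13.72903.
Balance: K_A − x×(3.253 − 2.308) = K_B, so x = (K_A − K_B)/(3.253 − 2.308) = 4.52503/0.945 = 4.79 km.

4.79 km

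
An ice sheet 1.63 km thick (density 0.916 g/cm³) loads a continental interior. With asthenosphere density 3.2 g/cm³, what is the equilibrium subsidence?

Balancing pressure at the compensation depth: the ice load ρ_ice t is balanced by mantle displaced below, ρ_m s.
s = t ρ_ice / ρ_m = 1.63 km × 0.916/3.2 = 0.467 km.

0.467 km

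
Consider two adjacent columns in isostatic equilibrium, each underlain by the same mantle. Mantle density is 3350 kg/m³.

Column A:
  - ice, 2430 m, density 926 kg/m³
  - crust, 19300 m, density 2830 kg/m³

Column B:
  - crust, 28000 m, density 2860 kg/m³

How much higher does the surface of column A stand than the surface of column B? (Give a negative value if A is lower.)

659 m

For any compensation level in the mantle, the mantle terms cancel and isostasy reduces to e = (Σt_A − Σt_B) − (Σ(ρt)_A − Σ(ρt)_B) / ρ_m.
Σt_A = 21730 m; Σt_B = 28000 m; Σ(ρt)_A = 56869180; Σ(ρt)_B = 80080000 (in m·kg/m³).
e = (21730 − 28000) − (56869180 − 80080000) / 3350 = 659 m.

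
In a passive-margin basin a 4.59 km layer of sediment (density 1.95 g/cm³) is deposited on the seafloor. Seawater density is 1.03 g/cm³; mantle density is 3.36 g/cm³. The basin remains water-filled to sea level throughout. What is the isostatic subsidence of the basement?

1.81 km

Submarine loading: the sediment displaces seawater, and the subsidence is in turn flooded, so s (ρ_m − ρ_w) = t (ρ_sed − ρ_w).
s = 4.59 km × (1.95 − 1.03) / (3.36 − 1.03) = 1.81 km.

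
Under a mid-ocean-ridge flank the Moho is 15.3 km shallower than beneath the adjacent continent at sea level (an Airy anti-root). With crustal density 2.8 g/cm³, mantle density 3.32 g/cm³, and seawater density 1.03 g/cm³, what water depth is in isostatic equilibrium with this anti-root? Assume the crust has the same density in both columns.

4.49 km

Replacing a thickness d of crust by seawater at the top must be balanced by replacing crust with mantle at the base: d (ρ_c − ρ_w) = a (ρ_m − ρ_c).
d = a (ρ_m − ρ_c)/(ρ_c − ρ_w) = 15.3 km × 0.52/1.77 = 4.49 km.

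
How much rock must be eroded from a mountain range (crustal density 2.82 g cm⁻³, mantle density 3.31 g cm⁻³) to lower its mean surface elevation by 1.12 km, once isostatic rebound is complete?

Net drop Δ = e − u = e − e ρ_c/ρ_m = e (ρ_m − ρ_c)/ρ_m.
e = Δ ρ_m/(ρ_m − ρ_c) = 1.12 km × 3.31/0.49 = 7.57 km.

7.57 km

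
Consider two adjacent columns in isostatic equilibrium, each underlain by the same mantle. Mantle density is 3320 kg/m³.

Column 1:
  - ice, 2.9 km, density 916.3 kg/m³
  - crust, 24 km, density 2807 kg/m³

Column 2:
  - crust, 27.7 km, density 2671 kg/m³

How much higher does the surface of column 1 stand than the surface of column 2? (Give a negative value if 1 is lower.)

For any compensation level in the mantle, the mantle terms cancel and isostasy reduces to e = (Σt_1 − Σt_2) − (Σ(ρt)_1 − Σ(ρt)_2) / ρ_m.
Σt_1 = 26.9 km; Σt_2 = 27.7 km; Σ(ρt)_1 = 70025.27; Σ(ρt)_2 = 73986.7 (in km·kg/m³).
e = (26.9 − 27.7) − (70025.27 − 73986.7) / 3320 = 0.393 km.

0.393 km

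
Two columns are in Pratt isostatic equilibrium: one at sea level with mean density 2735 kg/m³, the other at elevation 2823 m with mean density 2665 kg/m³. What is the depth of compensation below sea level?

107000 m

ρ_ref D = ρ (D + h) → D (ρ_ref − ρ) = ρ h.
D = ρ h/(ρ_ref − ρ) = 2665 × 2823 m/(2735 − 2665) = 107000 m.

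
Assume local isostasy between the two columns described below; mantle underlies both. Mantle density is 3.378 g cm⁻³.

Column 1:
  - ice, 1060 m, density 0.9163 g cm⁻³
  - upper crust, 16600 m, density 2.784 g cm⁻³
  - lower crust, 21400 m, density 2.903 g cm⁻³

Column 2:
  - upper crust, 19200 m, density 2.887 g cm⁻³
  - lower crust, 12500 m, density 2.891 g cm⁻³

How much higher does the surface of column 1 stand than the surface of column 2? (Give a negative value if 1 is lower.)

For any compensation level in the mantle, the mantle terms cancel and isostasy reduces to e = (Σt_1 − Σt_2) − (Σ(ρt)_1 − Σ(ρt)_2) / ρ_m.
Σt_1 = 39060 m; Σt_2 = 31700 m; Σ(ρt)_1 = 109309.878; Σ(ρt)_2 = 91567.9 (in m·g cm⁻³).
e = (39060 − 31700) − (109309.878 − 91567.9) / 3.378 = 2110 m.

2110 m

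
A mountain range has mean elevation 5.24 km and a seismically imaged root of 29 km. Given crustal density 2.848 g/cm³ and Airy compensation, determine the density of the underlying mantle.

3.36 g/cm³

Airy balance: ρ_c h = (ρ_m − ρ_c) r → ρ_m = ρ_c (1 + h/r).
ρ_m = 2.848 × (1 + 5.24 km/29 km) = 3.36 g/cm³.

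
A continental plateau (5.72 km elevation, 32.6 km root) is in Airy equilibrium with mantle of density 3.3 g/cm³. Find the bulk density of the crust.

ρ_c h = (ρ_m − ρ_c) r → ρ_c (h + r) = ρ_m r → ρ_c = ρ_m r / (h + r).
ρ_c = 3.3 × 32.6 km / (5.72 km + 32.6 km) = 2.81 g/cm³.

2.81 g/cm³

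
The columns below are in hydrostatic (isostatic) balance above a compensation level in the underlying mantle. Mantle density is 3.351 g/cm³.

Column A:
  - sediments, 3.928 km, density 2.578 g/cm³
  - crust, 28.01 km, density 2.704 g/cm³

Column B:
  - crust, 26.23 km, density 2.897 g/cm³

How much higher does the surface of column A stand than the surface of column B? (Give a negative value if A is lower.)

For any compensation level in the mantle, the mantle terms cancel and isostasy reduces to e = (Σt_A − Σt_B) − (Σ(ρt)_A − Σ(ρt)_B) / ρ_m.
Σt_A = 31.938 km; Σt_B = 26.23 km; Σ(ρt)_A = 85.865424; Σ(ρt)_B = 75.98831 (in km·g/cm³).
e = (31.938 − 26.23) − (85.865424 − 75.98831) / 3.351 = 2.76 km.

2.76 km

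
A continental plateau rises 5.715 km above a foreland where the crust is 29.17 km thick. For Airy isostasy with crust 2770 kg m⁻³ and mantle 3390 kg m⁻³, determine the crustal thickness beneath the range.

60.4 km

Root depth r = h ρ_c / (ρ_m − ρ_c) = 5.715 km × 2770 / 620 = 25.53 km.
Total thickness = T + h + r = 29.17 km + 5.715 km + 25.53 km = 60.4 km.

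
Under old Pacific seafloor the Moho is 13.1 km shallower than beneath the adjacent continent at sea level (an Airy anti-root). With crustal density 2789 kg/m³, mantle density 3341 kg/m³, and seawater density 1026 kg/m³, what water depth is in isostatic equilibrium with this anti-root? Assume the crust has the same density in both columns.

4.1 km

Replacing a thickness d of crust by seawater at the top must be balanced by replacing crust with mantle at the base: d (ρ_c − ρ_w) = a (ρ_m − ρ_c).
d = a (ρ_m − ρ_c)/(ρ_c − ρ_w) = 13.1 km × 552/1763 = 4.1 km.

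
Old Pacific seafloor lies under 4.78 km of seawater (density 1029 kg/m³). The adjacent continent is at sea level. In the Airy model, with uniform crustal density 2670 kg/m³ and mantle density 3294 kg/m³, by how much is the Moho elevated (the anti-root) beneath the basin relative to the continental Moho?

12.6 km

In Airy isostatic equilibrium: replacing crust with seawater at the top is compensated by replacing crust with mantle at the base: d (ρ_c − ρ_w) = a (ρ_m − ρ_c).
a = d (ρ_c − ρ_w)/(ρ_m − ρ_c) = 4.78 km × 1641/624 = 12.6 km.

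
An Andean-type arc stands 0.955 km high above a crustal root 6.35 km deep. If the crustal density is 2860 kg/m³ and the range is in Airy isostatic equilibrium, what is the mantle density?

Airy balance: ρ_c h = (ρ_m − ρ_c) r → ρ_m = ρ_c (1 + h/r).
ρ_m = 2860 × (1 + 0.955 km/6.35 km) = 3290 kg/m³.

3290 kg/m³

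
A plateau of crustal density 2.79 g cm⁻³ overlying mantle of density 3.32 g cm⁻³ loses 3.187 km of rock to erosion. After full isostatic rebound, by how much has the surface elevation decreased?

0.509 km

Rebound u = e ρ_c/ρ_m = 3.187 km × 2.79/3.32 = 2.678 km.
Net surface drop = e − u = 3.187 km − 2.678 km = e (ρ_m − ρ_c)/ρ_m = 0.509 km.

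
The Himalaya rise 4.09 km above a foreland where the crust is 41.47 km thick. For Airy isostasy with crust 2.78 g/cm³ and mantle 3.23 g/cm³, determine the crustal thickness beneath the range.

Root depth r = h ρ_c / (ρ_m − ρ_c) = 4.09 km × 2.78 / 0.45 = 25.27 km.
Total thickness = T + h + r = 41.47 km + 4.09 km + 25.27 km = 70.8 km.

70.8 km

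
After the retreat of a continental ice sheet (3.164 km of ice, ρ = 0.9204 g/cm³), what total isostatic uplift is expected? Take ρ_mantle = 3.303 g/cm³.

Removing the load lets mantle flow back in; uplift u satisfies ρ_ice t = ρ_m u.
u = t ρ_ice/ρ_m = 3.164 km × 0.9204/3.303 = 0.882 km.

0.882 km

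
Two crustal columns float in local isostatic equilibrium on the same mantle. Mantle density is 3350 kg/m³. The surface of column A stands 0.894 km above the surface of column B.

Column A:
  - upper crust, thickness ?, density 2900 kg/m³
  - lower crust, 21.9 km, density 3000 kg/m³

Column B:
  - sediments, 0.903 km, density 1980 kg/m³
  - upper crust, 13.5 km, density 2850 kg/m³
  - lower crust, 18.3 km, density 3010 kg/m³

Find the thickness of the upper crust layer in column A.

Take the compensation level at the base of the deeper column (depth z_c below the surface of column A) and equate Σ ρ_i t_i down to z_c; mantle fills any gap and the z_c terms cancel.
Column A: x×2900 + 21.9×3000 + (z_c − 21.9 − x)×3350
Column B: 0.894×0 + 0.903×1980 + 13.5×2850 + 18.3×3010 + (z_c − 0.894 − 32.703)×3350
The z_c×3350 term appears on both sides and cancels. Collect the known terms of each column as K = Σ(ρt)_known − 3350 × (depth of known layers): K_A = 65700 − 3350×21.9 = −7665; K_B = 95345.94 − 3350×(0.894 + 32.703) = −17204.01.
Balance: K_A − x×(3350 − 2900) = K_B, so x = (K_A − K_B)/(3350 − 2900) = 9539.01/450 = 21.2 km.

21.2 km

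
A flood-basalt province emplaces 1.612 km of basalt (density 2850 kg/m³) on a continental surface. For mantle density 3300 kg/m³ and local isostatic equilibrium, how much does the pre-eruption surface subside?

Subaerial loading: s = t ρ_load / ρ_m.
s = 1.612 km × 2850/3300 = 1.39 km.

1.39 km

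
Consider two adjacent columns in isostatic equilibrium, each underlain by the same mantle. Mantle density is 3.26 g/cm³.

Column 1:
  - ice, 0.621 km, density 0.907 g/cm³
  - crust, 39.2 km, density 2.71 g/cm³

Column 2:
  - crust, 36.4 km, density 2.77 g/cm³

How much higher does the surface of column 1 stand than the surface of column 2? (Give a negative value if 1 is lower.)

1.59 km

For any compensation level in the mantle, the mantle terms cancel and isostasy reduces to e = (Σt_1 − Σt_2) − (Σ(ρt)_1 − Σ(ρt)_2) / ρ_m.
Σt_1 = 39.821 km; Σt_2 = 36.4 km; Σ(ρt)_1 = 106.795247; Σ(ρt)_2 = 100.828 (in km·g/cm³).
e = (39.821 − 36.4) − (106.795247 − 100.828) / 3.26 = 1.59 km.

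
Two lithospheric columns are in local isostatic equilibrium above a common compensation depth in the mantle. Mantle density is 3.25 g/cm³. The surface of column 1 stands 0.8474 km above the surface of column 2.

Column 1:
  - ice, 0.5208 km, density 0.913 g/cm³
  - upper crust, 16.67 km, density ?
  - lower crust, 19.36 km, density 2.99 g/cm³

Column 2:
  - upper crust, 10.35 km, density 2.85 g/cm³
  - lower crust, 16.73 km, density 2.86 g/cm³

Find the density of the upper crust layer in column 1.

Take the compensation level at the base of the deeper column (depth z_c below the surface of column 1) and equate Σ ρ_i t_i down to z_c; mantle fills any gap and the z_c terms cancel.
Column 1: 0.5208×0.913 + 16.67×ρ + 19.36×2.99 + (z_c − 36.5508)×3.25
Column 2: 0.8474×0 + 10.35×2.85 + 16.73×2.86 + (z_c − 0.8474 − 27.08)×3.25
The z_c×3.25 term appears on both sides and cancels. Collect the known terms of each column as K = Σ(ρt)_known − 3.25 × (depth of known layers): K_1 = 58.3618904 − 3.25×36.5508 = −60.4282096; K_2 = 77.3453 − 3.25×(0.8474 + 27.08) = −13.41875.
Balance: K_1 + 16.67×ρ = K_2, so ρ = (K_2 − K_1)/16.67 = 47.0095/16.67 = 2.82 g/cm³.

2.82 g/cm³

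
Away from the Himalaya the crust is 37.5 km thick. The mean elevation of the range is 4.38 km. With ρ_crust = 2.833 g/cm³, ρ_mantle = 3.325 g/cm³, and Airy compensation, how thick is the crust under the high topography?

67.1 km

Root depth r = h ρ_c / (ρ_m − ρ_c) = 4.38 km × 2.833 / 0.492 = 25.22 km.
Total thickness = T + h + r = 37.5 km + 4.38 km + 25.22 km = 67.1 km.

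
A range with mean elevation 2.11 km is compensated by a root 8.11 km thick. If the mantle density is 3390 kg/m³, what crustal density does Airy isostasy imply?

2690 kg/m³

ρ_c h = (ρ_m − ρ_c) r → ρ_c (h + r) = ρ_m r → ρ_c = ρ_m r / (h + r).
ρ_c = 3390 × 8.11 km / (2.11 km + 8.11 km) = 2690 kg/m³.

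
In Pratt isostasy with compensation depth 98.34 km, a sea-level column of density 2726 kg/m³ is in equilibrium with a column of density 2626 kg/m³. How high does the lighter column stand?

3.74 km

ρ_ref D = ρ (D + h) → h = D (ρ_ref − ρ)/ρ.
h = 98.34 km × (2726 − 2626)/2626 = 3.74 km.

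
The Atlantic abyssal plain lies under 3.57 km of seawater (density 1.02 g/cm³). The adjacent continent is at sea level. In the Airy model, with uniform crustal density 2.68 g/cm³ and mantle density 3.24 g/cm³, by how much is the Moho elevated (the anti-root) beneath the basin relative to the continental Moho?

10.6 km

Isostatic balance requires: replacing crust with seawater at the top is compensated by replacing crust with mantle at the base: d (ρ_c − ρ_w) = a (ρ_m − ρ_c).
a = d (ρ_c − ρ_w)/(ρ_m − ρ_c) = 3.57 km × 1.66/0.56 = 10.6 km.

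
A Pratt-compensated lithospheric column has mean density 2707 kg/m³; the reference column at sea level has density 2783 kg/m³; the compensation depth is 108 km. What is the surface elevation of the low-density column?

3.03 km

ρ_ref D = ρ (D + h) → h = D (ρ_ref − ρ)/ρ.
h = 108 km × (2783 − 2707)/2707 = 3.03 km.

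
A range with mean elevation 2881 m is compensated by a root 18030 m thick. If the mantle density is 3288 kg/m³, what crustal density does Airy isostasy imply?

ρ_c h = (ρ_m − ρ_c) r → ρ_c (h + r) = ρ_m r → ρ_c = ρ_m r / (h + r).
ρ_c = 3288 × 18030 m / (2881 m + 18030 m) = 2830 kg/m³.

2830 kg/m³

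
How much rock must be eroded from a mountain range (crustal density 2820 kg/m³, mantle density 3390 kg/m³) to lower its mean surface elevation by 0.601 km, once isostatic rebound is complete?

Net drop Δ = e − u = e − e ρ_c/ρ_m = e (ρ_m − ρ_c)/ρ_m.
e = Δ ρ_m/(ρ_m − ρ_c) = 0.601 km × 3390/570 = 3.57 km.

3.57 km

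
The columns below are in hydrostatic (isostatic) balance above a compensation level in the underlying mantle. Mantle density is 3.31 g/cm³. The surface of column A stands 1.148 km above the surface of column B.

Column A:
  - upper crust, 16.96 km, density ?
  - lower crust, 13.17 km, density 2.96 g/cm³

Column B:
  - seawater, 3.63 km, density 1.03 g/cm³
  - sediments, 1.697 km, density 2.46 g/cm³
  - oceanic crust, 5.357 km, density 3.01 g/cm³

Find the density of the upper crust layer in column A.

2.69 g/cm³

Take the compensation level at the base of the deeper column (depth z_c below the surface of column A) and equate Σ ρ_i t_i down to z_c; mantle fills any gap and the z_c terms cancel.
Column A: 16.96×ρ + 13.17×2.96 + (z_c − 30.13)×3.31
Column B: 1.148×0 + 3.63×1.03 + 1.697×2.46 + 5.357×3.01 + (z_c − 1.148 − 10.684)×3.31
The z_c×3.31 term appears on both sides and cancels. Collect the known terms of each column as K = Σ(ρt)_known − 3.31 × (depth of known layers): K_A = 38.9832 − 3.31×30.13 = −60.7471; K_B = 24.03809 − 3.31×(1.148 + 10.684) = −15.12583.
Balance: K_A + 16.96×ρ = K_B, so ρ = (K_B − K_A)/16.96 = 45.6213/16.96 = 2.69 g/cm³.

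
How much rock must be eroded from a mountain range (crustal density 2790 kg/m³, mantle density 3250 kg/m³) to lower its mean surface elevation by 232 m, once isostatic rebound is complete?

Net drop Δ = e − u = e − e ρ_c/ρ_m = e (ρ_m − ρ_c)/ρ_m.
e = Δ ρ_m/(ρ_m − ρ_c) = 232 m × 3250/460 = 1640 m.

1640 m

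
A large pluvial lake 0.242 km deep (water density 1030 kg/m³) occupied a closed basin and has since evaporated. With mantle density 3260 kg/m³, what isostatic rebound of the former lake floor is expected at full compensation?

u = d ρ_w/ρ_m = 0.242 km × 1030/3260 = 0.0765 km.

0.0765 km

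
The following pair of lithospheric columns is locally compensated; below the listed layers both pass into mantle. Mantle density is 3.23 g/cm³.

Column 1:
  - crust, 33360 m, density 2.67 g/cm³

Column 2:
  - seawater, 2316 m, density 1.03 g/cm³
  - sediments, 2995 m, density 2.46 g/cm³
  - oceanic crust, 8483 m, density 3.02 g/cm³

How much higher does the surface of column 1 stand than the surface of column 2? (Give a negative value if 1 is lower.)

2940 m

For any compensation level in the mantle, the mantle terms cancel and isostasy reduces to e = (Σt_1 − Σt_2) − (Σ(ρt)_1 − Σ(ρt)_2) / ρ_m.
Σt_1 = 33360 m; Σt_2 = 13794 m; Σ(ρt)_1 = 89071.2; Σ(ρt)_2 = 35371.84 (in m·g/cm³).
e = (33360 − 13794) − (89071.2 − 35371.84) / 3.23 = 2940 m.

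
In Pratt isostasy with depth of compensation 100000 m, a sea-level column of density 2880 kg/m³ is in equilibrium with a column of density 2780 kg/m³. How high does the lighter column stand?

3600 m

ρ_ref D = ρ (D + h) → h = D (ρ_ref − ρ)/ρ.
h = 100000 m × (2880 − 2780)/2780 = 3600 m.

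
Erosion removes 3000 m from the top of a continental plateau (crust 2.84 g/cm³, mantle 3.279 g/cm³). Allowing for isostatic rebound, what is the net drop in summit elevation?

Rebound u = e ρ_c/ρ_m = 3000 m × 2.84/3.279 = 2598 m.
Net surface drop = e − u = 3000 m − 2598 m = e (ρ_m − ρ_c)/ρ_m = 402 m.

402 m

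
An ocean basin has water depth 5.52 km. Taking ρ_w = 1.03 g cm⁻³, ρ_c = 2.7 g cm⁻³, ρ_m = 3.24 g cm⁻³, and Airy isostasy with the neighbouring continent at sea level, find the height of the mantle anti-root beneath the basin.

17.1 km

In Airy isostatic equilibrium: replacing crust with seawater at the top is compensated by replacing crust with mantle at the base: d (ρ_c − ρ_w) = a (ρ_m − ρ_c).
a = d (ρ_c − ρ_w)/(ρ_m − ρ_c) = 5.52 km × 1.67/0.54 = 17.1 km.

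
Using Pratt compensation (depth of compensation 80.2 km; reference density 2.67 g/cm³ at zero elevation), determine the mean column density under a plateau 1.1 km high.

Pratt balance: ρ_ref D = ρ (D + h).
ρ = ρ_ref D/(D + h) = 2.67 × 80.2 km/(80.2 km + 1.1 km) = 2.63 g/cm³.

2.63 g/cm³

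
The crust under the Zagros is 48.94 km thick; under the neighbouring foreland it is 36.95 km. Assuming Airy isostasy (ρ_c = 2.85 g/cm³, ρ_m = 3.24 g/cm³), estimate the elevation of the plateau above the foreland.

1.44 km

Excess crust Δ = 48.94 km − 36.95 km = 11.99 km, split between elevation h and root r with h + r = Δ.
Airy balance ρ_c h = (ρ_m − ρ_c) r gives r = h ρ_c/(ρ_m − ρ_c), so h (1 + ρ_c/(ρ_m − ρ_c)) = Δ, i.e. h = Δ (ρ_m − ρ_c)/ρ_m.
h = 11.99 km × 0.39/3.24 = 1.44 km.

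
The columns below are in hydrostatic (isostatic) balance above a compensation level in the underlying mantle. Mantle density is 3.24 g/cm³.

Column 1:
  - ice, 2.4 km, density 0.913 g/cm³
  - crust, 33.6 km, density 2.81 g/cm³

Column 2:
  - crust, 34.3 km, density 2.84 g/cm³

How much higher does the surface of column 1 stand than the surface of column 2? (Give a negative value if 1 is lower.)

1.95 km

For any compensation level in the mantle, the mantle terms cancel and isostasy reduces to e = (Σt_1 − Σt_2) − (Σ(ρt)_1 − Σ(ρt)_2) / ρ_m.
Σt_1 = 36 km; Σt_2 = 34.3 km; Σ(ρt)_1 = 96.6072; Σ(ρt)_2 = 97.412 (in km·g/cm³).
e = (36 − 34.3) − (96.6072 − 97.412) / 3.24 = 1.95 km.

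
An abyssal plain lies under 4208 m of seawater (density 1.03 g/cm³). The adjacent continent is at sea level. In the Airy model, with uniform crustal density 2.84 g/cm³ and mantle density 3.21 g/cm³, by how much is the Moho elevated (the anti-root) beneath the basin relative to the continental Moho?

Equating mass per unit area of the two columns: replacing crust with seawater at the top is compensated by replacing crust with mantle at the base: d (ρ_c − ρ_w) = a (ρ_m − ρ_c).
a = d (ρ_c − ρ_w)/(ρ_m − ρ_c) = 4208 m × 1.81/0.37 = 20600 m.

20600 m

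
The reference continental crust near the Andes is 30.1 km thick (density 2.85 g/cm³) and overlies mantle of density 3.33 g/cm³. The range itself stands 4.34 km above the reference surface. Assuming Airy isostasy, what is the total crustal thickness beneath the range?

60.2 km

Root depth r = h ρ_c / (ρ_m − ρ_c) = 4.34 km × 2.85 / 0.48 = 25.77 km.
Total thickness = T + h + r = 30.1 km + 4.34 km + 25.77 km = 60.2 km.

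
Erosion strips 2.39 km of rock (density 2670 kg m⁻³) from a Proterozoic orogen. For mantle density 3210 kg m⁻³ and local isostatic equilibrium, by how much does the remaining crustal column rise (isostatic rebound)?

1.99 km

Unloading: uplift u = e ρ_c/ρ_m = 2.39 km × 2670/3210 = 1.99 km.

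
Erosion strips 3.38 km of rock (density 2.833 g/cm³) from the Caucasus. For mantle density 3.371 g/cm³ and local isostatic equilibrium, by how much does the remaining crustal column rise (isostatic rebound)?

Unloading: uplift u = e ρ_c/ρ_m = 3.38 km × 2.833/3.371 = 2.84 km.

2.84 km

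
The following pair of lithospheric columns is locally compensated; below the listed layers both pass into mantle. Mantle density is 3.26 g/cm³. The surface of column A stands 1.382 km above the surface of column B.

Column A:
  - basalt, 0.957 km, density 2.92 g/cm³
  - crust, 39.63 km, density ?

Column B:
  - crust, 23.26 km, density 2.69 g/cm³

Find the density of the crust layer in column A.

Take the compensation level at the base of the deeper column (depth z_c below the surface of column A) and equate Σ ρ_i t_i down to z_c; mantle fills any gap and the z_c terms cancel.
Column A: 0.957×2.92 + 39.63×ρ + (z_c − 40.587)×3.26
Column B: 1.382×0 + 23.26×2.69 + (z_c − 1.382 − 23.26)×3.26
The z_c×3.26 term appears on both sides and cancels. Collect the known terms of each column as K = Σ(ρt)_known − 3.26 × (depth of known layers): K_A = 2.79444 − 3.26×40.587 = −129.51918; K_B = 62.5694 − 3.26×(1.382 + 23.26) = −17.76352.
Balance: K_A + 39.63×ρ = K_B, so ρ = (K_B − K_A)/39.63 = 111.756/39.63 = 2.82 g/cm³.

2.82 g/cm³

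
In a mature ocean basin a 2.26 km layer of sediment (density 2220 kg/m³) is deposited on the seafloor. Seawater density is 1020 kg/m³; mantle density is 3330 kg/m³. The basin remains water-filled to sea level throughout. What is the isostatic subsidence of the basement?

1.17 km

Submarine loading: the sediment displaces seawater, and the subsidence is in turn flooded, so s (ρ_m − ρ_w) = t (ρ_sed − ρ_w).
s = 2.26 km × (2220 − 1020) / (3330 − 1020) = 1.17 km.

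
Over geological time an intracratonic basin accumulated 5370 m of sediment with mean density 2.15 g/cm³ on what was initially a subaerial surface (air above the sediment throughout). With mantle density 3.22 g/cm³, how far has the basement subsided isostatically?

3590 m

Subaerial load: s = t ρ_sed / ρ_m = 5370 m × 2.15/3.22 = 3590 m.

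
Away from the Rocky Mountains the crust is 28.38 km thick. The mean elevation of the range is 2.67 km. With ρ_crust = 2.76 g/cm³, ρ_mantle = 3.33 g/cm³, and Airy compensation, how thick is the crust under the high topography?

Root depth r = h ρ_c / (ρ_m − ρ_c) = 2.67 km × 2.76 / 0.57 = 12.93 km.
Total thickness = T + h + r = 28.38 km + 2.67 km + 12.93 km = 44 km.

44 km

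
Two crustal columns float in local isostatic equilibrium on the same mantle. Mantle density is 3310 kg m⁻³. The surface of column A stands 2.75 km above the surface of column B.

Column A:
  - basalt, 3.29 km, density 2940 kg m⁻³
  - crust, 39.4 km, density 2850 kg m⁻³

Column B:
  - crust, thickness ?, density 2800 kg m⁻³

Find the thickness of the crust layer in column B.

Take the compensation level at the base of the deeper column (depth z_c below the surface of column A) and equate Σ ρ_i t_i down to z_c; mantle fills any gap and the z_c terms cancel.
Column A: 3.29×2940 + 39.4×2850 + (z_c − 42.69)×3310
Column B: 2.75×0 + x×2800 + (z_c − 2.75 − 0 − x)×3310
The z_c×3310 term appears on both sides and cancels. Collect the known terms of each column as K = Σ(ρt)_known − 3310 × (depth of known layers): K_A = 121962.6 − 3310×42.69 = −19341.3; K_B = 0 − 3310×(2.75 + 0) = −9102.5.
Balance: K_A = K_B − x×(3310 − 2800), so x = (K_B − K_A)/(3310 − 2800) = 10238.8/510 = 20.1 km.

20.1 km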